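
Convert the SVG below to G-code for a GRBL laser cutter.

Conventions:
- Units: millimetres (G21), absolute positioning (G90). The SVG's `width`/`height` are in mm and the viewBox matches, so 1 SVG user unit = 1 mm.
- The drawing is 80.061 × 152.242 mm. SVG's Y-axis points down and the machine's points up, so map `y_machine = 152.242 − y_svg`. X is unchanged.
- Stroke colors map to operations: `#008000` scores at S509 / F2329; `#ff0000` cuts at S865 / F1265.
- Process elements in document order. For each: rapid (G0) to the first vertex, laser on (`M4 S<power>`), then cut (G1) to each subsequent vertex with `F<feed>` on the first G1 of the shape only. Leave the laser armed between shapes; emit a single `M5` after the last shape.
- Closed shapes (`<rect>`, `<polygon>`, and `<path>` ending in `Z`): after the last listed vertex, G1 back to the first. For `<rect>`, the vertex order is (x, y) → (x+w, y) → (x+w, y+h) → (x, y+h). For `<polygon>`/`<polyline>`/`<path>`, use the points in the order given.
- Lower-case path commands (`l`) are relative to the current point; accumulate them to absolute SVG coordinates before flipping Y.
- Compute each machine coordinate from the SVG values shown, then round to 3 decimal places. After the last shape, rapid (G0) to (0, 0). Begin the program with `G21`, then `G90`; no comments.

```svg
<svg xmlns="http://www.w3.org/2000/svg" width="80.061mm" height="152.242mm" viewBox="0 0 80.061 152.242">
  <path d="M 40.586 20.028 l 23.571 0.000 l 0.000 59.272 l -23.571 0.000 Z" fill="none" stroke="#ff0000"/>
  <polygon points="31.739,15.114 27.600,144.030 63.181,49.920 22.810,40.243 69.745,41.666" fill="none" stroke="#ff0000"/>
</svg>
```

Since the viewBox matches the mm dimensions, user units are millimetres directly. The only transform is the Y-flip y_m = 152.242 − y_svg.

Shape 1 is a rectangle drawn with `<path>`. Its stroke #ff0000 means cut at S865, F1265. After flipping Y the toolpath is (40.586,132.214) → (64.157,132.214) → (64.157,72.942) → (40.586,72.942) → (40.586,132.214), returning to the start.

Shape 2 is a closed polygon drawn with `<polygon>`. Its stroke #ff0000 means cut at S865, F1265. After flipping Y the toolpath is (31.739,137.128) → (27.600,8.212) → (63.181,102.322) → (22.810,111.999) → (69.745,110.576) → (31.739,137.128), returning to the start.

G21
G90
G0 X40.586 Y132.214
M4 S865
G1 X64.157 Y132.214 F1265
G1 X64.157 Y72.942
G1 X40.586 Y72.942
G1 X40.586 Y132.214
G0 X31.739 Y137.128
M4 S865
G1 X27.600 Y8.212 F1265
G1 X63.181 Y102.322
G1 X22.810 Y111.999
G1 X69.745 Y110.576
G1 X31.739 Y137.128
M5
G0 X0.000 Y0.000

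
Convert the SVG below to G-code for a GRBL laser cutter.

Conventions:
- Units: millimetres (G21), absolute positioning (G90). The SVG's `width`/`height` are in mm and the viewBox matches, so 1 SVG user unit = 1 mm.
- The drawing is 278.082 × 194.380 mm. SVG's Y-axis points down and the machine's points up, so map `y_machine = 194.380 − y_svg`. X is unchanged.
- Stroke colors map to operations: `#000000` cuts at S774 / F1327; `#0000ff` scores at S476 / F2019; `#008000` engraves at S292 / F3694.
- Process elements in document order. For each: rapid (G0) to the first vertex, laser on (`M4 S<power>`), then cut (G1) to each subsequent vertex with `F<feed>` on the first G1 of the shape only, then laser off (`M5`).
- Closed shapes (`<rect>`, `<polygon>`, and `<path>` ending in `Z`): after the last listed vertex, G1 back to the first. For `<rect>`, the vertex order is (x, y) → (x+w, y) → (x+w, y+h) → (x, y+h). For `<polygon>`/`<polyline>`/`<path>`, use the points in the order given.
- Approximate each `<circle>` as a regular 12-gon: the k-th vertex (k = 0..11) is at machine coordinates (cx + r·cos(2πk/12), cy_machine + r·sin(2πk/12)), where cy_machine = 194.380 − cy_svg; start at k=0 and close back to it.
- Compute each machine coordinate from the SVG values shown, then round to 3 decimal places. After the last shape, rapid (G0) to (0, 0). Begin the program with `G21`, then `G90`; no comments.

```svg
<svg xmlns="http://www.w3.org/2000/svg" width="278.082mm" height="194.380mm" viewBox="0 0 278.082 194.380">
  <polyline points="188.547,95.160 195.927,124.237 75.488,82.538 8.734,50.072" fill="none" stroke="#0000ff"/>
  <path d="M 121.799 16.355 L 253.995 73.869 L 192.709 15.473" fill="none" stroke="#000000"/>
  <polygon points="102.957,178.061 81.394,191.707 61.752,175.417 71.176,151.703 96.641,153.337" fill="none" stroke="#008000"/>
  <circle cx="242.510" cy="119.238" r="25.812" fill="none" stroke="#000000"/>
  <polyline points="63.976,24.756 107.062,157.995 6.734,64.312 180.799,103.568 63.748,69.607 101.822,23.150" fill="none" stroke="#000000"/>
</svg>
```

viewBox `0 0 278.082 194.380` with mm width/height → 1 unit = 1 mm. Flip: y_m = 194.380 − y_svg.

**Shape 1** — `<polyline>` open polyline, stroke `#0000ff` → score (S476, F2019). Machine vertices: (188.547,99.220) → (195.927,70.143) → (75.488,111.842) → (8.734,144.308). Open path.

**Shape 2** — `<path>` open polyline, stroke `#000000` → cut (S774, F1327). Machine vertices: (121.799,178.025) → (253.995,120.511) → (192.709,178.907). Open path.

**Shape 3** — `<polygon>` regular polygon, stroke `#008000` → engrave (S292, F3694). Machine vertices: (102.957,16.319) → (81.394,2.673) → (61.752,18.963) → (71.176,42.677) → (96.641,41.043) → (102.957,16.319). Closed: final G1 returns to the first vertex.

**Shape 4** — `<circle>` circle, stroke `#000000` → cut (S774, F1327). Machine vertices: (268.322,75.142) → (264.864,88.048) → (255.416,97.496) → (242.510,100.954) → (229.604,97.496) → (220.156,88.048) → (216.698,75.142) → (220.156,62.236) → (229.604,52.788) → (242.510,49.330) → (255.416,52.788) → (264.864,62.236) → (268.322,75.142). Closed: final G1 returns to the first vertex.

**Shape 5** — `<polyline>` open polyline, stroke `#000000` → cut (S774, F1327). Machine vertices: (63.976,169.624) → (107.062,36.385) → (6.734,130.068) → (180.799,90.812) → (63.748,124.773) → (101.822,171.230). Open path.

G21
G90
G0 X188.547 Y99.220
M4 S476
G1 X195.927 Y70.143 F2019
G1 X75.488 Y111.842
G1 X8.734 Y144.308
M5
G0 X121.799 Y178.025
M4 S774
G1 X253.995 Y120.511 F1327
G1 X192.709 Y178.907
M5
G0 X102.957 Y16.319
M4 S292
G1 X81.394 Y2.673 F3694
G1 X61.752 Y18.963
G1 X71.176 Y42.677
G1 X96.641 Y41.043
G1 X102.957 Y16.319
M5
G0 X268.322 Y75.142
M4 S774
G1 X264.864 Y88.048 F1327
G1 X255.416 Y97.496
G1 X242.510 Y100.954
G1 X229.604 Y97.496
G1 X220.156 Y88.048
G1 X216.698 Y75.142
G1 X220.156 Y62.236
G1 X229.604 Y52.788
G1 X242.510 Y49.330
G1 X255.416 Y52.788
G1 X264.864 Y62.236
G1 X268.322 Y75.142
M5
G0 X63.976 Y169.624
M4 S774
G1 X107.062 Y36.385 F1327
G1 X6.734 Y130.068
G1 X180.799 Y90.812
G1 X63.748 Y124.773
G1 X101.822 Y171.230
M5
G0 X0.000 Y0.000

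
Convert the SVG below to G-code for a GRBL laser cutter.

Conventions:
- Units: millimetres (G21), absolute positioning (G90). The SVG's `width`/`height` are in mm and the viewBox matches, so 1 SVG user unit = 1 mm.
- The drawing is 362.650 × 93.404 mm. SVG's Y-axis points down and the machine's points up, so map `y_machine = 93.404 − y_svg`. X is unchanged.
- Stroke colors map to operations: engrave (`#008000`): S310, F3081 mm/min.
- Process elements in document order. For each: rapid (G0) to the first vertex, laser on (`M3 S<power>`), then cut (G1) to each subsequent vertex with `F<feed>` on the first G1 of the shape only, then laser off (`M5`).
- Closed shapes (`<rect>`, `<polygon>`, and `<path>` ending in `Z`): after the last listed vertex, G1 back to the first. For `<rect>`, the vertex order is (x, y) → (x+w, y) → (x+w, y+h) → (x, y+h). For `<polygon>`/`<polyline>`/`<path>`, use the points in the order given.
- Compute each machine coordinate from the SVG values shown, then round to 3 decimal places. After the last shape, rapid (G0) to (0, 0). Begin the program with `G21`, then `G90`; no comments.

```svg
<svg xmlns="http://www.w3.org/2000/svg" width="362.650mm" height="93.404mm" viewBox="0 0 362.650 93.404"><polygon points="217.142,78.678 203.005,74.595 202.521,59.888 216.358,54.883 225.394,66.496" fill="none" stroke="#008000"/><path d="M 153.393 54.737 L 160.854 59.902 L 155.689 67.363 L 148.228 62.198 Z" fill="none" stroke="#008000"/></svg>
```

G21
G90
G0 X217.142 Y14.726
M3 S310
G1 X203.005 Y18.809 F3081
G1 X202.521 Y33.516
G1 X216.358 Y38.521
G1 X225.394 Y26.908
G1 X217.142 Y14.726
M5
G0 X153.393 Y38.667
M3 S310
G1 X160.854 Y33.502 F3081
G1 X155.689 Y26.041
G1 X148.228 Y31.206
G1 X153.393 Y38.667
M5
G0 X0.000 Y0.000

1 u = 1 mm; y_m = 93.404 − y.

[1] `<polygon>` regular polygon, #008000→engrave S310 F3081: (217.142,14.726) → (203.005,18.809) → (202.521,33.516) → (216.358,38.521) → (225.394,26.908) → (217.142,14.726) (closed)

[2] `<path>` regular polygon, #008000→engrave S310 F3081: (153.393,38.667) → (160.854,33.502) → (155.689,26.041) → (148.228,31.206) → (153.393,38.667) (closed)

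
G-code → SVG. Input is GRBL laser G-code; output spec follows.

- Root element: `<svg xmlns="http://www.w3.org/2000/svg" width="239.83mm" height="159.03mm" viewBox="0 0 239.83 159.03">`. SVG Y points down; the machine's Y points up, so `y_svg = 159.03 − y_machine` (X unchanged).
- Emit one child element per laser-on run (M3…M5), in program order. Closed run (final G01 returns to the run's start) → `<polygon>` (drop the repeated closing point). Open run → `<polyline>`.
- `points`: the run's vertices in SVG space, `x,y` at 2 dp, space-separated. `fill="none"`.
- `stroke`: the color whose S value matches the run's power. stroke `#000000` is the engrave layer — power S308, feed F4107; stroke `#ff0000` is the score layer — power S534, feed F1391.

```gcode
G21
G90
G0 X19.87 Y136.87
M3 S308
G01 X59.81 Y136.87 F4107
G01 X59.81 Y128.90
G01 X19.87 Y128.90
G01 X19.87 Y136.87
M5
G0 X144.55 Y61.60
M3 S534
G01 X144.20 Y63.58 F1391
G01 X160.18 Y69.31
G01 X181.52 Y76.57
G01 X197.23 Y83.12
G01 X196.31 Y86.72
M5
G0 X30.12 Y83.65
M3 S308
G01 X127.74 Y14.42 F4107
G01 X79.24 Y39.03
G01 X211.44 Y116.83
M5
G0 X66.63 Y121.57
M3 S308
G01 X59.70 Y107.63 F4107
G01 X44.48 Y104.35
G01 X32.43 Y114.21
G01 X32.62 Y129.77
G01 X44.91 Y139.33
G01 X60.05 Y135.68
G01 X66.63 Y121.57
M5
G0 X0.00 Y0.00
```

<svg xmlns="http://www.w3.org/2000/svg" width="239.83mm" height="159.03mm" viewBox="0 0 239.83 159.03">
  <polygon points="19.87,22.16 59.81,22.16 59.81,30.13 19.87,30.13" fill="none" stroke="#000000"/>
  <polyline points="144.55,97.43 144.20,95.45 160.18,89.72 181.52,82.46 197.23,75.91 196.31,72.31" fill="none" stroke="#ff0000"/>
  <polyline points="30.12,75.38 127.74,144.61 79.24,120.00 211.44,42.20" fill="none" stroke="#000000"/>
  <polygon points="66.63,37.46 59.70,51.40 44.48,54.68 32.43,44.82 32.62,29.26 44.91,19.70 60.05,23.35" fill="none" stroke="#000000"/>
</svg>

y_svg = 159.03 − y_m.

[1] S308→`#000000` (engrave); closed run; points: 19.87,22.16 59.81,22.16 59.81,30.13 19.87,30.13

[2] S534→`#ff0000` (score); open run; points: 144.55,97.43 144.20,95.45 160.18,89.72 181.52,82.46 197.23,75.91 196.31,72.31

[3] S308→`#000000` (engrave); open run; points: 30.12,75.38 127.74,144.61 79.24,120.00 211.44,42.20

[4] S308→`#000000` (engrave); closed run; points: 66.63,37.46 59.70,51.40 44.48,54.68 32.43,44.82 32.62,29.26 44.91,19.70 60.05,23.35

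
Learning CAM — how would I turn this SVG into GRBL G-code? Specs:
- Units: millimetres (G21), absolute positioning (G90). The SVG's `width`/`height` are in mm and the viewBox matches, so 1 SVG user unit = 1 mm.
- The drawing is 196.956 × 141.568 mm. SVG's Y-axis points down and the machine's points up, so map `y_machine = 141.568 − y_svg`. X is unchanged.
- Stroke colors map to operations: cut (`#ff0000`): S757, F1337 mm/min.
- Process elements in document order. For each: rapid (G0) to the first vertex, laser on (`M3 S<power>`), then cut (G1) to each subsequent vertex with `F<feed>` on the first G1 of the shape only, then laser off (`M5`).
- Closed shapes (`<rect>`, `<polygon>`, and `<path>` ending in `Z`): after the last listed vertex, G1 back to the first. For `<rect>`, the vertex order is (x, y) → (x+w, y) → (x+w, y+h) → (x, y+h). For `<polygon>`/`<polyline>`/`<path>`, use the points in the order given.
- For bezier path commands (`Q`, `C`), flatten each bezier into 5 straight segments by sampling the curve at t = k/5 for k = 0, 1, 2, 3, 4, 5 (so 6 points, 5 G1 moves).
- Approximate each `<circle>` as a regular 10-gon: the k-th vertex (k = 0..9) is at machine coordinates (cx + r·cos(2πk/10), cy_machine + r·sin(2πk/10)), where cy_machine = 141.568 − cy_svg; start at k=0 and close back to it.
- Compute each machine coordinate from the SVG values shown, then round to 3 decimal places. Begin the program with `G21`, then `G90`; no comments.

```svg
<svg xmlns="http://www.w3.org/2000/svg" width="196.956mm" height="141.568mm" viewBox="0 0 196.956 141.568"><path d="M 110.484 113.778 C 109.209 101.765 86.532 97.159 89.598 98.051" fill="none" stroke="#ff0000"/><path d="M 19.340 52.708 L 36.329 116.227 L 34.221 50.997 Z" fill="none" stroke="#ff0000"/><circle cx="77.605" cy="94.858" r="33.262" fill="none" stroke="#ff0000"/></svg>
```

G21
G90
G0 X110.484 Y27.790
M3 S757
G1 X107.528 Y34.124 F1337
G1 X101.698 Y38.772
G1 X95.258 Y41.826
G1 X90.470 Y43.377
G1 X89.598 Y43.517
M5
G0 X19.340 Y88.860
M3 S757
G1 X36.329 Y25.341 F1337
G1 X34.221 Y90.571
G1 X19.340 Y88.860
M5
G0 X110.867 Y46.710
M3 S757
G1 X104.515 Y66.261 F1337
G1 X87.884 Y78.344
G1 X67.326 Y78.344
G1 X50.695 Y66.261
G1 X44.343 Y46.710
G1 X50.695 Y27.159
G1 X67.326 Y15.076
G1 X87.884 Y15.076
G1 X104.515 Y27.159
G1 X110.867 Y46.710
M5

viewBox `0 0 196.956 141.568` with mm width/height → 1 unit = 1 mm. Flip: y_m = 141.568 − y_svg.

**Shape 1** — `<path>` cubic bezier, stroke `#ff0000` → cut (S757, F1337). Control points (SVG): P0=(110.484,113.778), P1=(109.209,101.765), P2=(86.532,97.159), P3=(89.598,98.051); sampled at t=k/5. Machine vertices: (110.484,27.790) → (107.528,34.124) → (101.698,38.772) → (95.258,41.826) → (90.470,43.377) → (89.598,43.517). Open path.

**Shape 2** — `<path>` closed polygon, stroke `#ff0000` → cut (S757, F1337). Machine vertices: (19.340,88.860) → (36.329,25.341) → (34.221,90.571) → (19.340,88.860). Closed: final G1 returns to the first vertex.

**Shape 3** — `<circle>` circle, stroke `#ff0000` → cut (S757, F1337). Machine vertices: (110.867,46.710) → (104.515,66.261) → (87.884,78.344) → (67.326,78.344) → (50.695,66.261) → (44.343,46.710) → (50.695,27.159) → (67.326,15.076) → (87.884,15.076) → (104.515,27.159) → (110.867,46.710). Closed: final G1 returns to the first vertex.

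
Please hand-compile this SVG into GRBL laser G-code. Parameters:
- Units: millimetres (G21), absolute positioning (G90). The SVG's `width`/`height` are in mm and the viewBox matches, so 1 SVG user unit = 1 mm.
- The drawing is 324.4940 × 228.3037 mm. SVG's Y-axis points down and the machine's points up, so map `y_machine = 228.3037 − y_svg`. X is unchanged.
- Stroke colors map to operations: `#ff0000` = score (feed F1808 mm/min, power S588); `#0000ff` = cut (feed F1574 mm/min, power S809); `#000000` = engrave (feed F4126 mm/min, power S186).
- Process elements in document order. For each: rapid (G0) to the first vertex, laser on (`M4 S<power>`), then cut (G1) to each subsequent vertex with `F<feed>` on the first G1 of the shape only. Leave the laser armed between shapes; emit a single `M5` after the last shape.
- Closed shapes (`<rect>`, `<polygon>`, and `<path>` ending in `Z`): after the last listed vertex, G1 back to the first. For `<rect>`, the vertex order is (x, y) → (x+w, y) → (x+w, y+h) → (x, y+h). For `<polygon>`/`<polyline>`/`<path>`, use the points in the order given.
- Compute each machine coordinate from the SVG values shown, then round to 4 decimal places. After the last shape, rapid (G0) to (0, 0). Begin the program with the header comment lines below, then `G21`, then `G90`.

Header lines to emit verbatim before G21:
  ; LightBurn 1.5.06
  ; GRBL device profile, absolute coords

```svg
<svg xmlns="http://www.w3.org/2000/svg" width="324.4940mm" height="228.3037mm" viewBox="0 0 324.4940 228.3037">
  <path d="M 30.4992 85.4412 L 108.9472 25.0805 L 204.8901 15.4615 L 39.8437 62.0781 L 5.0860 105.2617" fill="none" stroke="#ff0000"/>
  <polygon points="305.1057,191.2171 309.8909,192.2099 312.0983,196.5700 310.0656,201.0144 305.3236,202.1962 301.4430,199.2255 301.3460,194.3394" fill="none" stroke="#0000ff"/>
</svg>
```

; LightBurn 1.5.06
; GRBL device profile, absolute coords
G21
G90
G0 X30.4992 Y142.8625
M4 S588
G1 X108.9472 Y203.2232 F1808
G1 X204.8901 Y212.8422
G1 X39.8437 Y166.2256
G1 X5.0860 Y123.0420
G0 X305.1057 Y37.0866
M4 S809
G1 X309.8909 Y36.0938 F1574
G1 X312.0983 Y31.7337
G1 X310.0656 Y27.2893
G1 X305.3236 Y26.1075
G1 X301.4430 Y29.0782
G1 X301.3460 Y33.9643
G1 X305.1057 Y37.0866
M5
G0 X0.0000 Y0.0000

1 u = 1 mm; y_m = 228.3037 − y.

[1] `<path>` open polyline, #ff0000→score S588 F1808: (30.4992,142.8625) → (108.9472,203.2232) → (204.8901,212.8422) → (39.8437,166.2256) → (5.0860,123.0420)

[2] `<polygon>` regular polygon, #0000ff→cut S809 F1574: (305.1057,37.0866) → (309.8909,36.0938) → (312.0983,31.7337) → (310.0656,27.2893) → (305.3236,26.1075) → (301.4430,29.0782) → (301.3460,33.9643) → (305.1057,37.0866) (closed)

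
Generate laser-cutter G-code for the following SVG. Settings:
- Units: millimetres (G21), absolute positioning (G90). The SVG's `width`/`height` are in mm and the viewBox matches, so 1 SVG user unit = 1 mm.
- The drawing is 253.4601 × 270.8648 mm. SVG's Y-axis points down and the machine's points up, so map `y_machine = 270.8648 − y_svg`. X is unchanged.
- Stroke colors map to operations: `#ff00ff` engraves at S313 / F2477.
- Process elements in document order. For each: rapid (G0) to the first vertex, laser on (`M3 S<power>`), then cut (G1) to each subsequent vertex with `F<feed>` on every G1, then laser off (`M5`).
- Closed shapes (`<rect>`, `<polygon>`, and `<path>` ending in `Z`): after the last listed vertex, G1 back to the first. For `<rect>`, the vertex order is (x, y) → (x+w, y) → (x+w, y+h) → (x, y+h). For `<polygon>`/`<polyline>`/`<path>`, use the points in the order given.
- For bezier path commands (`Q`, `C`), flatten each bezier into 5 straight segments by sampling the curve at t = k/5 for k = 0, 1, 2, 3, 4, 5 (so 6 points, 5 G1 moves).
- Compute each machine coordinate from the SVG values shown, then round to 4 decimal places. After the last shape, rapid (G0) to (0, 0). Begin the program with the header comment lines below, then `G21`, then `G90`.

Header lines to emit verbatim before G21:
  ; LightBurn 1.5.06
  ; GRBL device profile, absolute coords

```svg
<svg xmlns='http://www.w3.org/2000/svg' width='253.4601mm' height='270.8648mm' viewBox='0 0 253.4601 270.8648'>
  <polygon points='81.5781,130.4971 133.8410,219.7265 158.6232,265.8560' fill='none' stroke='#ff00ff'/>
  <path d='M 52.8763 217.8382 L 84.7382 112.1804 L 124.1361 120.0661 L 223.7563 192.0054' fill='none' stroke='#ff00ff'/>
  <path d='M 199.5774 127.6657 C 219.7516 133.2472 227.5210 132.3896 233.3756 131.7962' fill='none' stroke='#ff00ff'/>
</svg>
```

; LightBurn 1.5.06
; GRBL device profile, absolute coords
G21
G90
G0 X81.5781 Y140.3677
M3 S313
G1 X133.8410 Y51.1383 F2477
G1 X158.6232 Y5.0088 F2477
G1 X81.5781 Y140.3677 F2477
M5
G0 X52.8763 Y53.0266
M3 S313
G1 X84.7382 Y158.6844 F2477
G1 X124.1361 Y150.7987 F2477
G1 X223.7563 Y78.8594 F2477
M5
G0 X199.5774 Y143.1991
M3 S313
G1 X210.2773 Y140.5693 F2477
G1 X218.5035 Y139.1631 F2477
G1 X224.7596 Y138.6587 F2477
G1 X229.5491 Y138.7345 F2477
G1 X233.3756 Y139.0686 F2477
M5
G0 X0.0000 Y0.0000

1 u = 1 mm; y_m = 270.8648 − y.

[1] `<polygon>` closed polygon, #ff00ff→engrave S313 F2477: (81.5781,140.3677) → (133.8410,51.1383) → (158.6232,5.0088) → (81.5781,140.3677) (closed)

[2] `<path>` open polyline, #ff00ff→engrave S313 F2477: (52.8763,53.0266) → (84.7382,158.6844) → (124.1361,150.7987) → (223.7563,78.8594)

[3] `<path>` cubic bezier, #ff00ff→engrave S313 F2477: (199.5774,143.1991) → (210.2773,140.5693) → (218.5035,139.1631) → (224.7596,138.6587) → (229.5491,138.7345) → (233.3756,139.0686)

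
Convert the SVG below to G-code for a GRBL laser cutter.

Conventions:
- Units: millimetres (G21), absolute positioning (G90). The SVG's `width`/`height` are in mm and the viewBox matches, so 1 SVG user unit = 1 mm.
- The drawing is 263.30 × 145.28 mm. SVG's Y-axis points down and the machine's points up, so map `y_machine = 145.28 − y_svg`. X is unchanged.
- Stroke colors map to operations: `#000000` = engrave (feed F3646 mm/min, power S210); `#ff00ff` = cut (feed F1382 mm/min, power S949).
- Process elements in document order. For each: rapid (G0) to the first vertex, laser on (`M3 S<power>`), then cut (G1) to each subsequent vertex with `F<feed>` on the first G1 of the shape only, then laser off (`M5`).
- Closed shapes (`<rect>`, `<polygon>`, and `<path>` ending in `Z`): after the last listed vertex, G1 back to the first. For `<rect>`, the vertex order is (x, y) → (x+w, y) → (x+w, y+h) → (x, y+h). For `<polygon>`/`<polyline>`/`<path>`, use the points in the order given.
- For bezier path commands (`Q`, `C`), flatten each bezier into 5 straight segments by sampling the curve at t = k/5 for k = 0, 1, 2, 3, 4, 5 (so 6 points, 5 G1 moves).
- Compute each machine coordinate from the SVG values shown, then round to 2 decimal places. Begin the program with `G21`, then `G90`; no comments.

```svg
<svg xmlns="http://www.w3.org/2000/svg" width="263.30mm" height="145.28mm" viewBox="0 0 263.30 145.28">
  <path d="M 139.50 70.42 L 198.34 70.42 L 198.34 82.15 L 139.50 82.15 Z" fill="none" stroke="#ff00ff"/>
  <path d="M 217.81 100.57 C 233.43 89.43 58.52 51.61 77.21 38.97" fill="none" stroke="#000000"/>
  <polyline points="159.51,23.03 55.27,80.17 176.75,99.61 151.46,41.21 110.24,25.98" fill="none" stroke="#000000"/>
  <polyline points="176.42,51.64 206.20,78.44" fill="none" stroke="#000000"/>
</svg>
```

G21
G90
G0 X139.50 Y74.86
M3 S949
G1 X198.34 Y74.86 F1382
G1 X198.34 Y63.13
G1 X139.50 Y63.13
G1 X139.50 Y74.86
M5
G0 X217.81 Y44.71
M3 S210
G1 X207.39 Y54.18 F3646
G1 X169.68 Y67.57
G1 X123.13 Y82.37
G1 X86.15 Y96.12
G1 X77.21 Y106.31
M5
G0 X159.51 Y122.25
M3 S210
G1 X55.27 Y65.11 F3646
G1 X176.75 Y45.67
G1 X151.46 Y104.07
G1 X110.24 Y119.30
M5
G0 X176.42 Y93.64
M3 S210
G1 X206.20 Y66.84 F3646
M5

1 u = 1 mm; y_m = 145.28 − y.

[1] `<path>` rectangle, #ff00ff→cut S949 F1382: (139.50,74.86) → (198.34,74.86) → (198.34,63.13) → (139.50,63.13) → (139.50,74.86) (closed)

[2] `<path>` cubic bezier, #000000→engrave S210 F3646: (217.81,44.71) → (207.39,54.18) → (169.68,67.57) → (123.13,82.37) → (86.15,96.12) → (77.21,106.31)

[3] `<polyline>` open polyline, #000000→engrave S210 F3646: (159.51,122.25) → (55.27,65.11) → (176.75,45.67) → (151.46,104.07) → (110.24,119.30)

[4] `<polyline>` line segment, #000000→engrave S210 F3646: (176.42,93.64) → (206.20,66.84)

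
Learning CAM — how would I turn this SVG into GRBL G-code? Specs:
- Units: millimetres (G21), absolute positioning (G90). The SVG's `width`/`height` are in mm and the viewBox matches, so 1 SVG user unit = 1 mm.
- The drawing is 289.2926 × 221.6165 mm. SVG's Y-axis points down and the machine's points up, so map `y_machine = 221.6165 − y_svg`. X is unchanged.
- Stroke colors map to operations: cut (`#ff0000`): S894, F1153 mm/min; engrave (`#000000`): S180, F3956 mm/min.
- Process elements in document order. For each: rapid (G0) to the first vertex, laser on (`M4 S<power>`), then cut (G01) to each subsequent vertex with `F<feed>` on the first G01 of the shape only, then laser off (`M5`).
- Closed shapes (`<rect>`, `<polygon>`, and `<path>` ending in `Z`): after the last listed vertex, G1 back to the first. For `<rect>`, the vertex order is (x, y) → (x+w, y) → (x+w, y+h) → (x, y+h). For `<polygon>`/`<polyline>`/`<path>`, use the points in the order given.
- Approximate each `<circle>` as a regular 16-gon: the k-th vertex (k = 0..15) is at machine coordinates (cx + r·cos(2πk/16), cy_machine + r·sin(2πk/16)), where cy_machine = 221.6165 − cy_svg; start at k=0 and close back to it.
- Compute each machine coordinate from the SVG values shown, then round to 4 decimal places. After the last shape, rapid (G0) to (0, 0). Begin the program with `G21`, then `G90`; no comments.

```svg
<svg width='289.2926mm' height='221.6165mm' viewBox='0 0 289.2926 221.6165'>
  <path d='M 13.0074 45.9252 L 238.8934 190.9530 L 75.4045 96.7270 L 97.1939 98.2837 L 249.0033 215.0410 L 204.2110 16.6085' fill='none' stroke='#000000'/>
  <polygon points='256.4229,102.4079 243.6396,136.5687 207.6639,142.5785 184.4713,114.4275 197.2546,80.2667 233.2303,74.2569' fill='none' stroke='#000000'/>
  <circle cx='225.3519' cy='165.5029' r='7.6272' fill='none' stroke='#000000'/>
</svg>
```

Since the viewBox matches the mm dimensions, user units are millimetres directly. The only transform is the Y-flip y_m = 221.6165 − y_svg.

Shape 1 is a open polyline drawn with `<path>`. Its stroke #000000 means engrave at S180, F3956. After flipping Y the toolpath is (13.0074,175.6913) → (238.8934,30.6635) → (75.4045,124.8895) → (97.1939,123.3328) → (249.0033,6.5755) → (204.2110,205.0080).

Shape 2 is a regular polygon drawn with `<polygon>`. Its stroke #000000 means engrave at S180, F3956. After flipping Y the toolpath is (256.4229,119.2086) → (243.6396,85.0478) → (207.6639,79.0380) → (184.4713,107.1890) → (197.2546,141.3498) → (233.2303,147.3596) → (256.4229,119.2086), returning to the start.

Shape 3 is a circle drawn with `<circle>`. Its stroke #000000 means engrave at S180, F3956. After flipping Y the toolpath is (232.9791,56.1136) → (232.3985,59.0324) → (230.7451,61.5068) → (228.2707,63.1602) → (225.3519,63.7408) → (222.4331,63.1602) → (219.9587,61.5068) → (218.3053,59.0324) → (217.7247,56.1136) → (218.3053,53.1948) → (219.9587,50.7204) → (222.4331,49.0670) → (225.3519,48.4864) → (228.2707,49.0670) → (230.7451,50.7204) → (232.3985,53.1948) → (232.9791,56.1136), returning to the start.

G21
G90
G0 X13.0074 Y175.6913
M4 S180
G01 X238.8934 Y30.6635 F3956
G01 X75.4045 Y124.8895
G01 X97.1939 Y123.3328
G01 X249.0033 Y6.5755
G01 X204.2110 Y205.0080
M5
G0 X256.4229 Y119.2086
M4 S180
G01 X243.6396 Y85.0478 F3956
G01 X207.6639 Y79.0380
G01 X184.4713 Y107.1890
G01 X197.2546 Y141.3498
G01 X233.2303 Y147.3596
G01 X256.4229 Y119.2086
M5
G0 X232.9791 Y56.1136
M4 S180
G01 X232.3985 Y59.0324 F3956
G01 X230.7451 Y61.5068
G01 X228.2707 Y63.1602
G01 X225.3519 Y63.7408
G01 X222.4331 Y63.1602
G01 X219.9587 Y61.5068
G01 X218.3053 Y59.0324
G01 X217.7247 Y56.1136
G01 X218.3053 Y53.1948
G01 X219.9587 Y50.7204
G01 X222.4331 Y49.0670
G01 X225.3519 Y48.4864
G01 X228.2707 Y49.0670
G01 X230.7451 Y50.7204
G01 X232.3985 Y53.1948
G01 X232.9791 Y56.1136
M5
G0 X0.0000 Y0.0000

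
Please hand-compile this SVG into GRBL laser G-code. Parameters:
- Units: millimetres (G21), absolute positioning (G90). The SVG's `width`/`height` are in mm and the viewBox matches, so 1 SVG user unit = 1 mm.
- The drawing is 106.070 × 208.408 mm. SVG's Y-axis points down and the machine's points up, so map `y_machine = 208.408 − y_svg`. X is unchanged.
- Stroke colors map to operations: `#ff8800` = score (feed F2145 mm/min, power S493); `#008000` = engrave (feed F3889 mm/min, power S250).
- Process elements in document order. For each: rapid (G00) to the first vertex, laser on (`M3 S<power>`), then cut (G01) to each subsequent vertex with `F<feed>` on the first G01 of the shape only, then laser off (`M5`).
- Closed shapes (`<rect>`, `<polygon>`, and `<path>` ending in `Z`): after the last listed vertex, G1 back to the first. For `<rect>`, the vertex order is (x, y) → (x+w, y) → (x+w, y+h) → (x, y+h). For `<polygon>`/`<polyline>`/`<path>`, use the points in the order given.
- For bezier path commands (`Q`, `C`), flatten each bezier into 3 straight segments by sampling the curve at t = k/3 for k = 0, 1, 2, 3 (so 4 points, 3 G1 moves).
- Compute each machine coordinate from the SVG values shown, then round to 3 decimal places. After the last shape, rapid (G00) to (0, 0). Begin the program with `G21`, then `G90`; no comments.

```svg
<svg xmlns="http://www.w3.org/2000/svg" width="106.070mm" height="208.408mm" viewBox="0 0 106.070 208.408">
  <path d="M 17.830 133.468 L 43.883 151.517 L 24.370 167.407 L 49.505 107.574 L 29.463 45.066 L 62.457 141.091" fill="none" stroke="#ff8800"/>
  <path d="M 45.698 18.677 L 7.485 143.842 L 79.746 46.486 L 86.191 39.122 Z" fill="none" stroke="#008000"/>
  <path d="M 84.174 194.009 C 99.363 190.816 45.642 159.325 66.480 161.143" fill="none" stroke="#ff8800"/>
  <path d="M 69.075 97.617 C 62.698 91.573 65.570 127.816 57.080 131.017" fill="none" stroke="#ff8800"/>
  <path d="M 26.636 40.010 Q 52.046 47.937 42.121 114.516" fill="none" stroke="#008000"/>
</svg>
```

1 u = 1 mm; y_m = 208.408 − y.

[1] `<path>` open polyline, #ff8800→score S493 F2145: (17.830,74.940) → (43.883,56.891) → (24.370,41.001) → (49.505,100.834) → (29.463,163.342) → (62.457,67.317)

[2] `<path>` closed polygon, #008000→engrave S250 F3889: (45.698,189.731) → (7.485,64.566) → (79.746,161.922) → (86.191,169.286) → (45.698,189.731) (closed)

[3] `<path>` cubic bezier, #ff8800→score S493 F2145: (84.174,14.399) → (81.707,24.743) → (65.181,40.262) → (66.480,47.265)

[4] `<path>` cubic bezier, #ff8800→score S493 F2145: (69.075,110.791) → (65.018,105.529) → (62.546,88.816) → (57.080,77.391)

[5] `<path>` quadratic bezier, #008000→engrave S250 F3889: (26.636,168.398) → (39.650,156.596) → (44.812,131.761) → (42.121,93.892)

G21
G90
G00 X17.830 Y74.940
M3 S493
G01 X43.883 Y56.891 F2145
G01 X24.370 Y41.001
G01 X49.505 Y100.834
G01 X29.463 Y163.342
G01 X62.457 Y67.317
M5
G00 X45.698 Y189.731
M3 S250
G01 X7.485 Y64.566 F3889
G01 X79.746 Y161.922
G01 X86.191 Y169.286
G01 X45.698 Y189.731
M5
G00 X84.174 Y14.399
M3 S493
G01 X81.707 Y24.743 F2145
G01 X65.181 Y40.262
G01 X66.480 Y47.265
M5
G00 X69.075 Y110.791
M3 S493
G01 X65.018 Y105.529 F2145
G01 X62.546 Y88.816
G01 X57.080 Y77.391
M5
G00 X26.636 Y168.398
M3 S250
G01 X39.650 Y156.596 F3889
G01 X44.812 Y131.761
G01 X42.121 Y93.892
M5
G00 X0.000 Y0.000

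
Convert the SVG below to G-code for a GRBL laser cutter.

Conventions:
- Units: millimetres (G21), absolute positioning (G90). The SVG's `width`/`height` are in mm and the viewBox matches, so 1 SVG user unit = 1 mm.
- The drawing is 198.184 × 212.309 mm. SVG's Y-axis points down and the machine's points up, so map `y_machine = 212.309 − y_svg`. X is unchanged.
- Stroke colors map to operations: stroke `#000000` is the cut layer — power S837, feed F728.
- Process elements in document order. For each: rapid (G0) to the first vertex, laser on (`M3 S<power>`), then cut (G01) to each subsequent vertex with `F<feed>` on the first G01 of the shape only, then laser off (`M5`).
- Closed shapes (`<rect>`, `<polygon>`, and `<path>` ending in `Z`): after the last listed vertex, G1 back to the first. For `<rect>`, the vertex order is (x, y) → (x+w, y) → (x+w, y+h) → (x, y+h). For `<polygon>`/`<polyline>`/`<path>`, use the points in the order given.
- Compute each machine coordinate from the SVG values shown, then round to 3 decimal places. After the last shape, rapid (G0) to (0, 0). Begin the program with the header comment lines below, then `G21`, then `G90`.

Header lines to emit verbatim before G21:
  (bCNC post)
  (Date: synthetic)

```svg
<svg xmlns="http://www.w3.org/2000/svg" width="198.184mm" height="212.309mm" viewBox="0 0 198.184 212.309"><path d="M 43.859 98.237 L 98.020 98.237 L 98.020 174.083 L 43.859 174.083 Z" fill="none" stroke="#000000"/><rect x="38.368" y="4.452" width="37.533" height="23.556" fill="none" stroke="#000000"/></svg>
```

(bCNC post)
(Date: synthetic)
G21
G90
G0 X43.859 Y114.072
M3 S837
G01 X98.020 Y114.072 F728
G01 X98.020 Y38.226
G01 X43.859 Y38.226
G01 X43.859 Y114.072
M5
G0 X38.368 Y207.857
M3 S837
G01 X75.901 Y207.857 F728
G01 X75.901 Y184.301
G01 X38.368 Y184.301
G01 X38.368 Y207.857
M5
G0 X0.000 Y0.000

1 u = 1 mm; y_m = 212.309 − y.

[1] `<path>` rectangle, #000000→cut S837 F728: (43.859,114.072) → (98.020,114.072) → (98.020,38.226) → (43.859,38.226) → (43.859,114.072) (closed)

[2] `<rect>` rectangle, #000000→cut S837 F728: (38.368,207.857) → (75.901,207.857) → (75.901,184.301) → (38.368,184.301) → (38.368,207.857) (closed)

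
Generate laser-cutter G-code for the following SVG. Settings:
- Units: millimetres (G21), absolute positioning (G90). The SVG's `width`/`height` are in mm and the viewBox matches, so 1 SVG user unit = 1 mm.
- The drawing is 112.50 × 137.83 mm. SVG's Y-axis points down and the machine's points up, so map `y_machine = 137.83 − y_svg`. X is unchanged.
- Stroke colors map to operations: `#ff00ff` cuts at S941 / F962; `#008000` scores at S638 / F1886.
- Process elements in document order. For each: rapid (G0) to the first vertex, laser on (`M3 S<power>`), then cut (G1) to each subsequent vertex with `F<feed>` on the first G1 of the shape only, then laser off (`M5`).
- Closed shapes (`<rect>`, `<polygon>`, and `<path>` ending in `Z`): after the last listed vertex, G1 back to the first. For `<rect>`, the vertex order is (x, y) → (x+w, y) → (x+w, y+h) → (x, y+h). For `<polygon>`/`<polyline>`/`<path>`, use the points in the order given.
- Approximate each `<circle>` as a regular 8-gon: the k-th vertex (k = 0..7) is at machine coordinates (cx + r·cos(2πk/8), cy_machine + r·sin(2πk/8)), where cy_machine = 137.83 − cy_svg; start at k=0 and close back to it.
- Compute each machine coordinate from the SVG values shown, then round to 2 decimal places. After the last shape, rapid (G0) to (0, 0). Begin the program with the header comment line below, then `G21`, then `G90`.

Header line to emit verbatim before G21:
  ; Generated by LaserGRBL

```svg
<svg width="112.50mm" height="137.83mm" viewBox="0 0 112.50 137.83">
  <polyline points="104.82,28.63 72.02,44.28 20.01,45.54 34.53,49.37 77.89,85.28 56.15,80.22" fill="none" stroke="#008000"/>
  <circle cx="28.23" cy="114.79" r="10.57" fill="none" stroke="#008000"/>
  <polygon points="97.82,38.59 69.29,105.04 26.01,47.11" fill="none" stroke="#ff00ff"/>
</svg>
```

; Generated by LaserGRBL
G21
G90
G0 X104.82 Y109.20
M3 S638
G1 X72.02 Y93.55 F1886
G1 X20.01 Y92.29
G1 X34.53 Y88.46
G1 X77.89 Y52.55
G1 X56.15 Y57.61
M5
G0 X38.80 Y23.04
M3 S638
G1 X35.70 Y30.51 F1886
G1 X28.23 Y33.61
G1 X20.76 Y30.51
G1 X17.66 Y23.04
G1 X20.76 Y15.57
G1 X28.23 Y12.47
G1 X35.70 Y15.57
G1 X38.80 Y23.04
M5
G0 X97.82 Y99.24
M3 S941
G1 X69.29 Y32.79 F962
G1 X26.01 Y90.72
G1 X97.82 Y99.24
M5
G0 X0.00 Y0.00

Since the viewBox matches the mm dimensions, user units are millimetres directly. The only transform is the Y-flip y_m = 137.83 − y_svg.

Shape 1 is a open polyline drawn with `<polyline>`. Its stroke #008000 means score at S638, F1886. After flipping Y the toolpath is (104.82,109.20) → (72.02,93.55) → (20.01,92.29) → (34.53,88.46) → (77.89,52.55) → (56.15,57.61).

Shape 2 is a circle drawn with `<circle>`. Its stroke #008000 means score at S638, F1886. After flipping Y the toolpath is (38.80,23.04) → (35.70,30.51) → (28.23,33.61) → (20.76,30.51) → (17.66,23.04) → (20.76,15.57) → (28.23,12.47) → (35.70,15.57) → (38.80,23.04), returning to the start.

Shape 3 is a regular polygon drawn with `<polygon>`. Its stroke #ff00ff means cut at S941, F962. After flipping Y the toolpath is (97.82,99.24) → (69.29,32.79) → (26.01,90.72) → (97.82,99.24), returning to the start.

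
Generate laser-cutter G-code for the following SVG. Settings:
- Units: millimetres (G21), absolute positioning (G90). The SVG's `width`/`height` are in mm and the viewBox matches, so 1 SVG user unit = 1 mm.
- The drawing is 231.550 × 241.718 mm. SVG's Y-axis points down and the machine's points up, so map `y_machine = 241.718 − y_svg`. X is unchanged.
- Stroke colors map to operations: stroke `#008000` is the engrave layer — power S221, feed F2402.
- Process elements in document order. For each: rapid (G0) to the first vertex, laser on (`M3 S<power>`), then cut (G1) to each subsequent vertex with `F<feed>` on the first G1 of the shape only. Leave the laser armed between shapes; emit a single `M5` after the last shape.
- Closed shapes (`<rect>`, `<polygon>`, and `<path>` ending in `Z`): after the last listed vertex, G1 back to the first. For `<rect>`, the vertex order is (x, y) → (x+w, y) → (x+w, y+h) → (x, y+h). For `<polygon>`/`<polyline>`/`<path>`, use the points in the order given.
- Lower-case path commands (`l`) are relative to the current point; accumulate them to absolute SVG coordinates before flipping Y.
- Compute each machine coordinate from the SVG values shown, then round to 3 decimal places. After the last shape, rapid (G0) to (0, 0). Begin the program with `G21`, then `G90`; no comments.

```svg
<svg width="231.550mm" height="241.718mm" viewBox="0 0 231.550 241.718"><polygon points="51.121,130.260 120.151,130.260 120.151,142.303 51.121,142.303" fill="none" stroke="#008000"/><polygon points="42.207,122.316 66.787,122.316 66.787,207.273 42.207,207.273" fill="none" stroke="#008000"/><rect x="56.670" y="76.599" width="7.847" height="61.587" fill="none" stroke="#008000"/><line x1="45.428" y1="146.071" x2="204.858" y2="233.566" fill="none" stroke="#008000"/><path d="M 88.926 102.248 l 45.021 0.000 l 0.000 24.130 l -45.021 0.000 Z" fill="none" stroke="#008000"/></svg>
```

G21
G90
G0 X51.121 Y111.458
M3 S221
G1 X120.151 Y111.458 F2402
G1 X120.151 Y99.415
G1 X51.121 Y99.415
G1 X51.121 Y111.458
G0 X42.207 Y119.402
M3 S221
G1 X66.787 Y119.402 F2402
G1 X66.787 Y34.445
G1 X42.207 Y34.445
G1 X42.207 Y119.402
G0 X56.670 Y165.119
M3 S221
G1 X64.517 Y165.119 F2402
G1 X64.517 Y103.532
G1 X56.670 Y103.532
G1 X56.670 Y165.119
G0 X45.428 Y95.647
M3 S221
G1 X204.858 Y8.152 F2402
G0 X88.926 Y139.470
M3 S221
G1 X133.947 Y139.470 F2402
G1 X133.947 Y115.340
G1 X88.926 Y115.340
G1 X88.926 Y139.470
M5
G0 X0.000 Y0.000

viewBox `0 0 231.550 241.718` with mm width/height → 1 unit = 1 mm. Flip: y_m = 241.718 − y_svg.

**Shape 1** — `<polygon>` rectangle, stroke `#008000` → engrave (S221, F2402). Machine vertices: (51.121,111.458) → (120.151,111.458) → (120.151,99.415) → (51.121,99.415) → (51.121,111.458). Closed: final G1 returns to the first vertex.

**Shape 2** — `<polygon>` rectangle, stroke `#008000` → engrave (S221, F2402). Machine vertices: (42.207,119.402) → (66.787,119.402) → (66.787,34.445) → (42.207,34.445) → (42.207,119.402). Closed: final G1 returns to the first vertex.

**Shape 3** — `<rect>` rectangle, stroke `#008000` → engrave (S221, F2402). Machine vertices: (56.670,165.119) → (64.517,165.119) → (64.517,103.532) → (56.670,103.532) → (56.670,165.119). Closed: final G1 returns to the first vertex.

**Shape 4** — `<line>` line segment, stroke `#008000` → engrave (S221, F2402). Machine vertices: (45.428,95.647) → (204.858,8.152). Open path.

**Shape 5** — `<path>` rectangle, stroke `#008000` → engrave (S221, F2402). Machine vertices: (88.926,139.470) → (133.947,139.470) → (133.947,115.340) → (88.926,115.340) → (88.926,139.470). Closed: final G1 returns to the first vertex.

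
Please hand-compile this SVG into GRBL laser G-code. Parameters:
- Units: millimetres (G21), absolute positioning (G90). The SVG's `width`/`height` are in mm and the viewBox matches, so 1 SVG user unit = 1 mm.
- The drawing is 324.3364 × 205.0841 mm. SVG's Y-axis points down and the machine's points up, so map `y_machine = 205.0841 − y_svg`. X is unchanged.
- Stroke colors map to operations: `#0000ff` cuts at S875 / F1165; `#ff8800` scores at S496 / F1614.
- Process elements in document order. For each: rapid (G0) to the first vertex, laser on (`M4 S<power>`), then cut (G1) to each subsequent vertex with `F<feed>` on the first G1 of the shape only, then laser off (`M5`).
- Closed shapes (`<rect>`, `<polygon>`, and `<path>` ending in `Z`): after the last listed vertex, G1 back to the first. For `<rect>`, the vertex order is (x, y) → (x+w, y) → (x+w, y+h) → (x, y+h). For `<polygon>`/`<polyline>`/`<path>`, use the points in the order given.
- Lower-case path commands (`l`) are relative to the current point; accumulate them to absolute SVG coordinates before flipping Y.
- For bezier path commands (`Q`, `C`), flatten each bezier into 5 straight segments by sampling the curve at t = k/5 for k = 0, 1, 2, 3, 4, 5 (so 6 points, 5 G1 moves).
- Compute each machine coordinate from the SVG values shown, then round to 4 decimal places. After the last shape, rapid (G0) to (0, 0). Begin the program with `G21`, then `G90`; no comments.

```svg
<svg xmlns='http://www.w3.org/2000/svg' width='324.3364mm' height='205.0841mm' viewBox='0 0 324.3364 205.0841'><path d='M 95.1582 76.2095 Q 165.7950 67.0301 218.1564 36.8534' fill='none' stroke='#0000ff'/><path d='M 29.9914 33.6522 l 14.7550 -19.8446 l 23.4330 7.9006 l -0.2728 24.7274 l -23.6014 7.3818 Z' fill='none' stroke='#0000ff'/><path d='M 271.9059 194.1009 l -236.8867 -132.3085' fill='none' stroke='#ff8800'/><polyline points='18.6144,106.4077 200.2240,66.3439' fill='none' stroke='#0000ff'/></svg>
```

G21
G90
G0 X95.1582 Y128.8746
M4 S875
G1 X122.6819 Y133.3863 F1165
G1 X148.7436 Y139.5777
G1 X173.3432 Y147.4489
G1 X196.4808 Y156.9999
G1 X218.1564 Y168.2307
M5
G0 X29.9914 Y171.4319
M4 S875
G1 X44.7464 Y191.2765 F1165
G1 X68.1794 Y183.3759
G1 X67.9066 Y158.6485
G1 X44.3052 Y151.2667
G1 X29.9914 Y171.4319
M5
G0 X271.9059 Y10.9832
M4 S496
G1 X35.0192 Y143.2917 F1614
M5
G0 X18.6144 Y98.6764
M4 S875
G1 X200.2240 Y138.7402 F1165
M5
G0 X0.0000 Y0.0000

viewBox `0 0 324.3364 205.0841` with mm width/height → 1 unit = 1 mm. Flip: y_m = 205.0841 − y_svg.

**Shape 1** — `<path>` quadratic bezier, stroke `#0000ff` → cut (S875, F1165). Control points (SVG): P0=(95.1582,76.2095), P1=(165.7950,67.0301), P2=(218.1564,36.8534); sampled at t=k/5. Machine vertices: (95.1582,128.8746) → (122.6819,133.3863) → (148.7436,139.5777) → (173.3432,147.4489) → (196.4808,156.9999) → (218.1564,168.2307). Open path.

**Shape 2** — `<path>` regular polygon, stroke `#0000ff` → cut (S875, F1165). Machine vertices: (29.9914,171.4319) → (44.7464,191.2765) → (68.1794,183.3759) → (67.9066,158.6485) → (44.3052,151.2667) → (29.9914,171.4319). Closed: final G1 returns to the first vertex.

**Shape 3** — `<path>` line segment, stroke `#ff8800` → score (S496, F1614). Machine vertices: (271.9059,10.9832) → (35.0192,143.2917). Open path.

**Shape 4** — `<polyline>` line segment, stroke `#0000ff` → cut (S875, F1165). Machine vertices: (18.6144,98.6764) → (200.2240,138.7402). Open path.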